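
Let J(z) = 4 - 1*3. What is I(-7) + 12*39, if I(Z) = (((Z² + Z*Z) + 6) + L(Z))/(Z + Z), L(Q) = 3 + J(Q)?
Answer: 3222/7 ≈ 460.29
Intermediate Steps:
J(z) = 1 (J(z) = 4 - 3 = 1)
L(Q) = 4 (L(Q) = 3 + 1 = 4)
I(Z) = (10 + 2*Z²)/(2*Z) (I(Z) = (((Z² + Z*Z) + 6) + 4)/(Z + Z) = (((Z² + Z²) + 6) + 4)/((2*Z)) = ((2*Z² + 6) + 4)*(1/(2*Z)) = ((6 + 2*Z²) + 4)*(1/(2*Z)) = (10 + 2*Z²)*(1/(2*Z)) = (10 + 2*Z²)/(2*Z))
I(-7) + 12*39 = (-7 + 5/(-7)) + 12*39 = (-7 + 5*(-⅐)) + 468 = (-7 - 5/7) + 468 = -54/7 + 468 = 3222/7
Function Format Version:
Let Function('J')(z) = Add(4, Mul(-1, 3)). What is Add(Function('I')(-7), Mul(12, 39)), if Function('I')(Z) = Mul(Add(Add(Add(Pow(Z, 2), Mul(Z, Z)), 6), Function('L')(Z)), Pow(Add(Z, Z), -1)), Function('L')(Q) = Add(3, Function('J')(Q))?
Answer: Rational(3222, 7) ≈ 460.29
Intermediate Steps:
Function('J')(z) = 1 (Function('J')(z) = Add(4, -3) = 1)
Function('L')(Q) = 4 (Function('L')(Q) = Add(3, 1) = 4)
Function('I')(Z) = Mul(Rational(1, 2), Pow(Z, -1), Add(10, Mul(2, Pow(Z, 2)))) (Function('I')(Z) = Mul(Add(Add(Add(Pow(Z, 2), Mul(Z, Z)), 6), 4), Pow(Add(Z, Z), -1)) = Mul(Add(Add(Add(Pow(Z, 2), Pow(Z, 2)), 6), 4), Pow(Mul(2, Z), -1)) = Mul(Add(Add(Mul(2, Pow(Z, 2)), 6), 4), Mul(Rational(1, 2), Pow(Z, -1))) = Mul(Add(Add(6, Mul(2, Pow(Z, 2))), 4), Mul(Rational(1, 2), Pow(Z, -1))) = Mul(Add(10, Mul(2, Pow(Z, 2))), Mul(Rational(1, 2), Pow(Z, -1))) = Mul(Rational(1, 2), Pow(Z, -1), Add(10, Mul(2, Pow(Z, 2)))))
Add(Function('I')(-7), Mul(12, 39)) = Add(Add(-7, Mul(5, Pow(-7, -1))), Mul(12, 39)) = Add(Add(-7, Mul(5, Rational(-1, 7))), 468) = Add(Add(-7, Rational(-5, 7)), 468) = Add(Rational(-54, 7), 468) = Rational(3222, 7)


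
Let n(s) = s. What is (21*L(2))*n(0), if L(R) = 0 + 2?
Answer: 0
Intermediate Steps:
L(R) = 2
(21*L(2))*n(0) = (21*2)*0 = 42*0 = 0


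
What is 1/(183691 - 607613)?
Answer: -1/423922 ≈ -2.3589e-6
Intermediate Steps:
1/(183691 - 607613) = 1/(-423922) = -1/423922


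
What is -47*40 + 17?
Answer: -1863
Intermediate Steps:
-47*40 + 17 = -1880 + 17 = -1863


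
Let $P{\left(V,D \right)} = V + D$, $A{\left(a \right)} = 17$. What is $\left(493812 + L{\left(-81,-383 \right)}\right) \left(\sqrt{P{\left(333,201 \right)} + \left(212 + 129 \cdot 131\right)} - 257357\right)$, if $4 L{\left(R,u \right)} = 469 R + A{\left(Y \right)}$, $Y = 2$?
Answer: $-124642884883 + 484319 \sqrt{17645} \approx -1.2458 \cdot 10^{11}$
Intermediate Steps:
$P{\left(V,D \right)} = D + V$
$L{\left(R,u \right)} = \frac{17}{4} + \frac{469 R}{4}$ ($L{\left(R,u \right)} = \frac{469 R + 17}{4} = \frac{17 + 469 R}{4} = \frac{17}{4} + \frac{469 R}{4}$)
$\left(493812 + L{\left(-81,-383 \right)}\right) \left(\sqrt{P{\left(333,201 \right)} + \left(212 + 129 \cdot 131\right)} - 257357\right) = \left(493812 + \left(\frac{17}{4} + \frac{469}{4} \left(-81\right)\right)\right) \left(\sqrt{\left(201 + 333\right) + \left(212 + 129 \cdot 131\right)} - 257357\right) = \left(493812 + \left(\frac{17}{4} - \frac{37989}{4}\right)\right) \left(\sqrt{534 + \left(212 + 16899\right)} - 257357\right) = \left(493812 - 9493\right) \left(\sqrt{534 + 17111} - 257357\right) = 484319 \left(\sqrt{17645} - 257357\right) = 484319 \left(-257357 + \sqrt{17645}\right) = -124642884883 + 484319 \sqrt{17645}$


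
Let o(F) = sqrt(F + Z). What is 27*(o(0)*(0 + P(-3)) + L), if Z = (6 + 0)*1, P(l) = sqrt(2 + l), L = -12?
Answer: -324 + 27*I*sqrt(6) ≈ -324.0 + 66.136*I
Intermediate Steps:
Z = 6 (Z = 6*1 = 6)
o(F) = sqrt(6 + F) (o(F) = sqrt(F + 6) = sqrt(6 + F))
27*(o(0)*(0 + P(-3)) + L) = 27*(sqrt(6 + 0)*(0 + sqrt(2 - 3)) - 12) = 27*(sqrt(6)*(0 + sqrt(-1)) - 12) = 27*(sqrt(6)*(0 + I) - 12) = 27*(sqrt(6)*I - 12) = 27*(I*sqrt(6) - 12) = 27*(-12 + I*sqrt(6)) = -324 + 27*I*sqrt(6)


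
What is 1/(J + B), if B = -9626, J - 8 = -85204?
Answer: -1/94822 ≈ -1.0546e-5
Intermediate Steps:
J = -85196 (J = 8 - 85204 = -85196)
1/(J + B) = 1/(-85196 - 9626) = 1/(-94822) = -1/94822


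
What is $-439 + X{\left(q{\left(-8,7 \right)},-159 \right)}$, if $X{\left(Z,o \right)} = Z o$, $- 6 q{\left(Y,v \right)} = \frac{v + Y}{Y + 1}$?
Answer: $- \frac{6093}{14} \approx -435.21$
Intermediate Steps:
$q{\left(Y,v \right)} = - \frac{Y + v}{6 \left(1 + Y\right)}$ ($q{\left(Y,v \right)} = - \frac{\left(v + Y\right) \frac{1}{Y + 1}}{6} = - \frac{\left(Y + v\right) \frac{1}{1 + Y}}{6} = - \frac{\frac{1}{1 + Y} \left(Y + v\right)}{6} = - \frac{Y + v}{6 \left(1 + Y\right)}$)
$-439 + X{\left(q{\left(-8,7 \right)},-159 \right)} = -439 + \frac{\left(-1\right) \left(-8\right) - 7}{6 \left(1 - 8\right)} \left(-159\right) = -439 + \frac{8 - 7}{6 \left(-7\right)} \left(-159\right) = -439 + \frac{1}{6} \left(- \frac{1}{7}\right) 1 \left(-159\right) = -439 - - \frac{53}{14} = -439 + \frac{53}{14} = - \frac{6093}{14}$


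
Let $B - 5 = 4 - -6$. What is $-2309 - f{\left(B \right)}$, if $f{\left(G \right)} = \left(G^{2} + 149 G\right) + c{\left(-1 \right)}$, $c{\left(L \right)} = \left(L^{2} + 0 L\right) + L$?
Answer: $-4769$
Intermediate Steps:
$c{\left(L \right)} = L + L^{2}$ ($c{\left(L \right)} = \left(L^{2} + 0\right) + L = L^{2} + L = L + L^{2}$)
$B = 15$ ($B = 5 + \left(4 - -6\right) = 5 + \left(4 + 6\right) = 5 + 10 = 15$)
$f{\left(G \right)} = G^{2} + 149 G$ ($f{\left(G \right)} = \left(G^{2} + 149 G\right) - \left(1 - 1\right) = \left(G^{2} + 149 G\right) - 0 = \left(G^{2} + 149 G\right) + 0 = G^{2} + 149 G$)
$-2309 - f{\left(B \right)} = -2309 - 15 \left(149 + 15\right) = -2309 - 15 \cdot 164 = -2309 - 2460 = -4769$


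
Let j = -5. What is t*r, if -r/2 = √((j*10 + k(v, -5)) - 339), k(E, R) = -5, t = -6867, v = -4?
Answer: 13734*I*√394 ≈ 2.7261e+5*I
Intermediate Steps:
r = -2*I*√394 (r = -2*√((-5*10 - 5) - 339) = -2*√((-50 - 5) - 339) = -2*√(-55 - 339) = -2*I*√394 ≈ -39.699*I)
t*r = -(-13734)*I*√394 = 13734*I*√394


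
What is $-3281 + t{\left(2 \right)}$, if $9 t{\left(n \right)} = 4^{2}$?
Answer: $- \frac{29513}{9} \approx -3279.2$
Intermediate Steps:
$t{\left(n \right)} = \frac{16}{9}$ ($t{\left(n \right)} = \frac{4^{2}}{9} = \frac{1}{9} \cdot 16 = \frac{16}{9}$)
$-3281 + t{\left(2 \right)} = -3281 + \frac{16}{9} = - \frac{29513}{9}$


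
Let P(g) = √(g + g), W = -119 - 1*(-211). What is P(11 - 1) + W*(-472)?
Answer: -43424 + 2*√5 ≈ -43420.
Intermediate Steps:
W = 92 (W = -119 + 211 = 92)
P(g) = √2*√g (P(g) = √(2*g) = √2*√g)
P(11 - 1) + W*(-472) = √2*√(11 - 1) + 92*(-472) = √2*√10 - 43424 = 2*√5 - 43424 = -43424 + 2*√5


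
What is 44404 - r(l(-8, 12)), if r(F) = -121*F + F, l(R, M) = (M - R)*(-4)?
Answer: 34804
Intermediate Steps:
l(R, M) = -4*M + 4*R
r(F) = -120*F
44404 - r(l(-8, 12)) = 44404 - (-120)*(-4*12 + 4*(-8)) = 44404 - (-120)*(-48 - 32) = 44404 - (-120)*(-80) = 44404 - 1*9600 = 44404 - 9600 = 34804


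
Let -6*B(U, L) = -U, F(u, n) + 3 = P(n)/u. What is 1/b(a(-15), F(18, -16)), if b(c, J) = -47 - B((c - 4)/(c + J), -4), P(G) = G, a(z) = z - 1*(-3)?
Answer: -143/6745 ≈ -0.021201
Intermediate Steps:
a(z) = 3 + z (a(z) = z + 3 = 3 + z)
F(u, n) = -3 + n/u
B(U, L) = U/6 (B(U, L) = -(-1)*U/6 = U/6)
b(c, J) = -47 - (-4 + c)/(6*(J + c)) (b(c, J) = -47 - (c - 4)/(c + J)/6 = -47 - (-4 + c)/(J + c)/6 = -47 - (-4 + c)/(6*(J + c)))
1/b(a(-15), F(18, -16)) = 1/((4 - 283*(3 - 15) - 282*(-3 - 16/18))/(6*((-3 - 16/18) + (3 - 15)))) = 1/((4 - 283*(-12) - 282*(-3 - 16*1/18))/(6*((-3 - 16*1/18) - 12))) = 1/((4 + 3396 - 282*(-3 - 8/9))/(6*((-3 - 8/9) - 12))) = 1/((4 + 3396 - 282*(-35/9))/(6*(-35/9 - 12))) = 1/((4 + 3396 + 3290/3)/(6*(-143/9))) = 1/((1/6)*(-9/143)*(13490/3)) = 1/(-6745/143) = -143/6745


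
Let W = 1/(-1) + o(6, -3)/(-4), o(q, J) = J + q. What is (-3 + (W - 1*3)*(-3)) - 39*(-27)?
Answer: 4257/4 ≈ 1064.3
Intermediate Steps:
W = -7/4 (W = 1/(-1) + (-3 + 6)/(-4) = 1*(-1) + 3*(-¼) = -1 - ¾ = -7/4 ≈ -1.7500)
(-3 + (W - 1*3)*(-3)) - 39*(-27) = (-3 + (-7/4 - 1*3)*(-3)) - 39*(-27) = (-3 + (-7/4 - 3)*(-3)) + 1053 = (-3 - 19/4*(-3)) + 1053 = (-3 + 57/4) + 1053 = 45/4 + 1053 = 4257/4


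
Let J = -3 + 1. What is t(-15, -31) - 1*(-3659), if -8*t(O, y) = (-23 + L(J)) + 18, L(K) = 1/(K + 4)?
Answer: 58553/16 ≈ 3659.6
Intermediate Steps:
J = -2
L(K) = 1/(4 + K)
t(O, y) = 9/16 (t(O, y) = -((-23 + 1/(4 - 2)) + 18)/8 = -((-23 + 1/2) + 18)/8 = -((-23 + ½) + 18)/8 = -(-45/2 + 18)/8 = -⅛*(-9/2) = 9/16)
t(-15, -31) - 1*(-3659) = 9/16 - 1*(-3659) = 9/16 + 3659 = 58553/16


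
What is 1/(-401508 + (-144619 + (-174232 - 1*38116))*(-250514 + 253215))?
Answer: -1/964569375 ≈ -1.0367e-9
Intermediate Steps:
1/(-401508 + (-144619 + (-174232 - 1*38116))*(-250514 + 253215)) = 1/(-401508 + (-144619 + (-174232 - 38116))*2701) = 1/(-401508 + (-144619 - 212348)*2701) = 1/(-401508 - 356967*2701) = 1/(-401508 - 964167867) = 1/(-964569375) = -1/964569375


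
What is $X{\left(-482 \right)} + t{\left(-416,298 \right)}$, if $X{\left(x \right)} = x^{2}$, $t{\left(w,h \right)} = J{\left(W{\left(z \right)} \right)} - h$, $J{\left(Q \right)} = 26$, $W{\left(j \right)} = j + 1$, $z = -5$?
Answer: $232052$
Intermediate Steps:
$W{\left(j \right)} = 1 + j$
$t{\left(w,h \right)} = 26 - h$
$X{\left(-482 \right)} + t{\left(-416,298 \right)} = \left(-482\right)^{2} + \left(26 - 298\right) = 232324 + \left(26 - 298\right) = 232324 - 272 = 232052$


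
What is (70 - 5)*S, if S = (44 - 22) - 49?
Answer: -1755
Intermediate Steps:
S = -27 (S = 22 - 49 = -27)
(70 - 5)*S = (70 - 5)*(-27) = 65*(-27) = -1755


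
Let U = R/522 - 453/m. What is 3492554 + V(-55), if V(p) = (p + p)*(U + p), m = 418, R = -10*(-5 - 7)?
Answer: 5783347667/1653 ≈ 3.4987e+6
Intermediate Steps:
R = 120 (R = -10*(-12) = 120)
U = -31051/36366 (U = 120/522 - 453/418 = 120*(1/522) - 453*1/418 = 20/87 - 453/418 = -31051/36366 ≈ -0.85385)
V(p) = 2*p*(-31051/36366 + p) (V(p) = (p + p)*(-31051/36366 + p) = (2*p)*(-31051/36366 + p) = 2*p*(-31051/36366 + p))
3492554 + V(-55) = 3492554 + (1/18183)*(-55)*(-31051 + 36366*(-55)) = 3492554 + (1/18183)*(-55)*(-31051 - 2000130) = 3492554 + (1/18183)*(-55)*(-2031181) = 3492554 + 10155905/1653 = 5783347667/1653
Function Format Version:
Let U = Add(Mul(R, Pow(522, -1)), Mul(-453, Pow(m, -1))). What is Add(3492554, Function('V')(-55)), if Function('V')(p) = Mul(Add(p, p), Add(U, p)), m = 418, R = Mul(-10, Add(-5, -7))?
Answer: Rational(5783347667, 1653) ≈ 3.4987e+6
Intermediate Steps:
R = 120 (R = Mul(-10, -12) = 120)
U = Rational(-31051, 36366) (U = Add(Mul(120, Pow(522, -1)), Mul(-453, Pow(418, -1))) = Add(Mul(120, Rational(1, 522)), Mul(-453, Rational(1, 418))) = Add(Rational(20, 87), Rational(-453, 418)) = Rational(-31051, 36366) ≈ -0.85385)
Function('V')(p) = Mul(2, p, Add(Rational(-31051, 36366), p)) (Function('V')(p) = Mul(Add(p, p), Add(Rational(-31051, 36366), p)) = Mul(Mul(2, p), Add(Rational(-31051, 36366), p)) = Mul(2, p, Add(Rational(-31051, 36366), p)))
Add(3492554, Function('V')(-55)) = Add(3492554, Mul(Rational(1, 18183), -55, Add(-31051, Mul(36366, -55)))) = Add(3492554, Mul(Rational(1, 18183), -55, Add(-31051, -2000130))) = Add(3492554, Mul(Rational(1, 18183), -55, -2031181)) = Add(3492554, Rational(10155905, 1653)) = Rational(5783347667, 1653)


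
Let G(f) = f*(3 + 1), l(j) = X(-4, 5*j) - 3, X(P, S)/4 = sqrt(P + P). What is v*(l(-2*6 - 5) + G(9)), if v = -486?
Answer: -16038 - 3888*I*sqrt(2) ≈ -16038.0 - 5498.5*I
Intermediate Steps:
X(P, S) = 4*sqrt(2)*sqrt(P) (X(P, S) = 4*sqrt(P + P) = 4*sqrt(2*P) = 4*(sqrt(2)*sqrt(P)) = 4*sqrt(2)*sqrt(P))
l(j) = -3 + 8*I*sqrt(2) (l(j) = 4*sqrt(2)*sqrt(-4) - 3 = 4*sqrt(2)*(2*I) - 3 = 8*I*sqrt(2) - 3 = -3 + 8*I*sqrt(2))
G(f) = 4*f (G(f) = f*4 = 4*f)
v*(l(-2*6 - 5) + G(9)) = -486*((-3 + 8*I*sqrt(2)) + 4*9) = -486*((-3 + 8*I*sqrt(2)) + 36) = -486*(33 + 8*I*sqrt(2)) = -16038 - 3888*I*sqrt(2)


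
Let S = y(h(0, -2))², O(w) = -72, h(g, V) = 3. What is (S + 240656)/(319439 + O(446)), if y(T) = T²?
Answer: 240737/319367 ≈ 0.75379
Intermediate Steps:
S = 81 (S = (3²)² = 9² = 81)
(S + 240656)/(319439 + O(446)) = (81 + 240656)/(319439 - 72) = 240737/319367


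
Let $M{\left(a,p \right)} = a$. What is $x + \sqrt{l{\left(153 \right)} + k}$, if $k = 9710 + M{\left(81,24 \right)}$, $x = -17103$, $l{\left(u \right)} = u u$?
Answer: $-17103 + 20 \sqrt{83} \approx -16921.0$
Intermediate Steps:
$l{\left(u \right)} = u^{2}$
$k = 9791$ ($k = 9710 + 81 = 9791$)
$x + \sqrt{l{\left(153 \right)} + k} = -17103 + \sqrt{153^{2} + 9791} = -17103 + \sqrt{23409 + 9791} = -17103 + \sqrt{33200} = -17103 + 20 \sqrt{83}$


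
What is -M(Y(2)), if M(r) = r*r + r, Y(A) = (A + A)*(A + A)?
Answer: -272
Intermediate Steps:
Y(A) = 4*A² (Y(A) = (2*A)*(2*A) = 4*A²)
M(r) = r + r² (M(r) = r² + r = r + r²)
-M(Y(2)) = -4*2²*(1 + 4*2²) = -4*4*(1 + 4*4) = -16*(1 + 16) = -16*17 = -1*272 = -272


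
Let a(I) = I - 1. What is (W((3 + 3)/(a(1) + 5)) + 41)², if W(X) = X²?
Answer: 1125721/625 ≈ 1801.2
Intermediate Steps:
a(I) = -1 + I
(W((3 + 3)/(a(1) + 5)) + 41)² = (((3 + 3)/((-1 + 1) + 5))² + 41)² = ((6/(0 + 5))² + 41)² = ((6/5)² + 41)² = (36/25 + 41)² = (1061/25)² = 1125721/625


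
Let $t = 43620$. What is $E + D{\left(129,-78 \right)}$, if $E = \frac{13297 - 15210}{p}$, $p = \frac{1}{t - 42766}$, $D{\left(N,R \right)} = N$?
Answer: $-1633573$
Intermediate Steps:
$p = \frac{1}{854}$ ($p = \frac{1}{43620 - 42766} = \frac{1}{854} \approx 0.001171$)
$E = -1633702$ ($E = \left(13297 - 15210\right) \frac{1}{\frac{1}{854}} = \left(-1913\right) 854 = -1633702$)
$E + D{\left(129,-78 \right)} = -1633702 + 129 = -1633573$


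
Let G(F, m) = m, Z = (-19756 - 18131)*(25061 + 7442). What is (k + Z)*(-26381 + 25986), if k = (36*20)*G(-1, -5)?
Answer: 486420680595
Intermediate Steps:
Z = -1231441161 (Z = -37887*32503 = -1231441161)
k = -3600 (k = (36*20)*(-5) = 720*(-5) = -3600)
(k + Z)*(-26381 + 25986) = (-3600 - 1231441161)*(-26381 + 25986) = -1231444761*(-395) = 486420680595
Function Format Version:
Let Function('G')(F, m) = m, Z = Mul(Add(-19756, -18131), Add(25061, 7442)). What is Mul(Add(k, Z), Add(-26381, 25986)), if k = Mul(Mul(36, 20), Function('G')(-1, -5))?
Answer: 486420680595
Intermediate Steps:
Z = -1231441161 (Z = Mul(-37887, 32503) = -1231441161)
k = -3600 (k = Mul(Mul(36, 20), -5) = Mul(720, -5) = -3600)
Mul(Add(k, Z), Add(-26381, 25986)) = Mul(Add(-3600, -1231441161), Add(-26381, 25986)) = Mul(-1231444761, -395) = 486420680595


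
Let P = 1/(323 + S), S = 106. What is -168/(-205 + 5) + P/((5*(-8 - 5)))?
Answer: 117112/139425 ≈ 0.83996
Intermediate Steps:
P = 1/429 (P = 1/(323 + 106) = 1/429 ≈ 0.0023310)
-168/(-205 + 5) + P/((5*(-8 - 5))) = -168/(-205 + 5) + 1/(429*((5*(-8 - 5)))) = -168/(-200) + 1/(429*((5*(-13)))) = -168*(-1/200) + (1/429)/(-65) = 21/25 + (1/429)*(-1/65) = 21/25 - 1/27885 = 117112/139425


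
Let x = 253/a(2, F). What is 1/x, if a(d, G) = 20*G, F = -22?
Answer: -40/23 ≈ -1.7391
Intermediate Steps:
x = -23/40 (x = 253/((20*(-22))) = 253/(-440) = 253*(-1/440) = -23/40 ≈ -0.57500)
1/x = 1/(-23/40) = -40/23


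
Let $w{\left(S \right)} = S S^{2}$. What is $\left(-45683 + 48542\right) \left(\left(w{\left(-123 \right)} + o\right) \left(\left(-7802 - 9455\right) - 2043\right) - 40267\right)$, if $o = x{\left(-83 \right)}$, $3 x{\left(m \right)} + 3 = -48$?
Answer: $102681044847447$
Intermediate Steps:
$x{\left(m \right)} = -17$ ($x{\left(m \right)} = -1 + \frac{1}{3} \left(-48\right) = -1 - 16 = -17$)
$o = -17$
$w{\left(S \right)} = S^{3}$
$\left(-45683 + 48542\right) \left(\left(w{\left(-123 \right)} + o\right) \left(\left(-7802 - 9455\right) - 2043\right) - 40267\right) = \left(-45683 + 48542\right) \left(\left(\left(-123\right)^{3} - 17\right) \left(\left(-7802 - 9455\right) - 2043\right) - 40267\right) = 2859 \left(\left(-1860867 - 17\right) \left(\left(-7802 - 9455\right) - 2043\right) - 40267\right) = 2859 \left(- 1860884 \left(-17257 - 2043\right) - 40267\right) = 2859 \left(\left(-1860884\right) \left(-19300\right) - 40267\right) = 2859 \left(35915061200 - 40267\right) = 2859 \cdot 35915020933 = 102681044847447$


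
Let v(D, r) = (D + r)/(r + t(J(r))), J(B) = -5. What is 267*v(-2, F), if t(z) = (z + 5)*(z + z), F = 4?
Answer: 267/2 ≈ 133.50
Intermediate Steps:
t(z) = 2*z*(5 + z) (t(z) = (5 + z)*(2*z) = 2*z*(5 + z))
v(D, r) = (D + r)/r (v(D, r) = (D + r)/(r + 2*(-5)*(5 - 5)) = (D + r)/(r + 2*(-5)*0) = (D + r)/(r + 0) = (D + r)/r)
267*v(-2, F) = 267*((-2 + 4)/4) = 267*((¼)*2) = 267*(½) = 267/2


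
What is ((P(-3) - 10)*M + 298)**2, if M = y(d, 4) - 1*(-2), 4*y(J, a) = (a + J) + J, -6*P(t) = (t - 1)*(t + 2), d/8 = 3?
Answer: 19044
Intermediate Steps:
d = 24 (d = 8*3 = 24)
P(t) = -(-1 + t)*(2 + t)/6 (P(t) = -(t - 1)*(t + 2)/6 = -(-1 + t)*(2 + t)/6)
y(J, a) = J/2 + a/4 (y(J, a) = ((a + J) + J)/4 = ((J + a) + J)/4 = (a + 2*J)/4 = J/2 + a/4)
M = 15 (M = ((1/2)*24 + (1/4)*4) - 1*(-2) = (12 + 1) + 2 = 13 + 2 = 15)
((P(-3) - 10)*M + 298)**2 = (((1/3 - 1/6*(-3) - 1/6*(-3)**2) - 10)*15 + 298)**2 = (((1/3 + 1/2 - 1/6*9) - 10)*15 + 298)**2 = (((1/3 + 1/2 - 3/2) - 10)*15 + 298)**2 = ((-2/3 - 10)*15 + 298)**2 = (-32/3*15 + 298)**2 = (-160 + 298)**2 = 138**2 = 19044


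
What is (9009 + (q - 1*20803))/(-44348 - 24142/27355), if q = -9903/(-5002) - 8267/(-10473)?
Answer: 16897040747139205/63552727134413172 ≈ 0.26587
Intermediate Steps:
q = 145065653/52385946 (q = -9903*(-1/5002) - 8267*(-1/10473) = 9903/5002 + 8267/10473 = 145065653/52385946 ≈ 2.7692)
(9009 + (q - 1*20803))/(-44348 - 24142/27355) = (9009 + (145065653/52385946 - 1*20803))/(-44348 - 24142/27355) = (9009 + (145065653/52385946 - 20803))/(-44348 - 24142*1/27355) = (9009 - 1089639768985/52385946)/(-44348 - 24142/27355) = -617694781471/(52385946*(-1213163682/27355)) = -617694781471/52385946*(-27355/1213163682) = 16897040747139205/63552727134413172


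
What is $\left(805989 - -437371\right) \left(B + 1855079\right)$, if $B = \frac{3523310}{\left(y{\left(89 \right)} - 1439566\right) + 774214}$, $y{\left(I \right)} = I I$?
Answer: $\frac{1516380617843323040}{657431} \approx 2.3065 \cdot 10^{12}$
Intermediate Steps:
$y{\left(I \right)} = I^{2}$
$B = - \frac{3523310}{657431}$ ($B = \frac{3523310}{\left(89^{2} - 1439566\right) + 774214} = \frac{3523310}{\left(7921 - 1439566\right) + 774214} = \frac{3523310}{-1431645 + 774214} = \frac{3523310}{-657431} = 3523310 \left(- \frac{1}{657431}\right) = - \frac{3523310}{657431} \approx -5.3592$)
$\left(805989 - -437371\right) \left(B + 1855079\right) = \left(805989 - -437371\right) \left(- \frac{3523310}{657431} + 1855079\right) = \left(805989 + \left(438235 - 864\right)\right) \frac{1219582918739}{657431} = \left(805989 + 437371\right) \frac{1219582918739}{657431} = 1243360 \cdot \frac{1219582918739}{657431} = \frac{1516380617843323040}{657431}$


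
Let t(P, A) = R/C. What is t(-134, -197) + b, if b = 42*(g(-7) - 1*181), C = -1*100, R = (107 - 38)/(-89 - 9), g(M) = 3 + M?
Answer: -76145931/9800 ≈ -7770.0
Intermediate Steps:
R = -69/98 (R = 69/(-98) = 69*(-1/98) = -69/98 ≈ -0.70408)
C = -100
t(P, A) = 69/9800 (t(P, A) = -69/98/(-100) = -69/98*(-1/100) = 69/9800)
b = -7770 (b = 42*((3 - 7) - 1*181) = 42*(-4 - 181) = 42*(-185) = -7770)
t(-134, -197) + b = 69/9800 - 7770 = -76145931/9800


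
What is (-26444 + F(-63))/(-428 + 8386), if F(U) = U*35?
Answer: -28649/7958 ≈ -3.6000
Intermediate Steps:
F(U) = 35*U
(-26444 + F(-63))/(-428 + 8386) = (-26444 + 35*(-63))/(-428 + 8386) = (-26444 - 2205)/7958 = -28649*1/7958 = -28649/7958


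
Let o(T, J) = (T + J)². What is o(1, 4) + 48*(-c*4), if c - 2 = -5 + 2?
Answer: 217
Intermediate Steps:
o(T, J) = (J + T)²
c = -1 (c = 2 + (-5 + 2) = 2 - 3 = -1)
o(1, 4) + 48*(-c*4) = (4 + 1)² + 48*(-1*(-1)*4) = 5² + 48*(1*4) = 25 + 48*4 = 25 + 192 = 217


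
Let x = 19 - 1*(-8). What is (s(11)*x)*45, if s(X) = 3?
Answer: 3645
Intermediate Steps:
x = 27 (x = 19 + 8 = 27)
(s(11)*x)*45 = (3*27)*45 = 81*45 = 3645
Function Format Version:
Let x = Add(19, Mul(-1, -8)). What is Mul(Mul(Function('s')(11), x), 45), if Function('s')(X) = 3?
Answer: 3645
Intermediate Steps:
x = 27 (x = Add(19, 8) = 27)
Mul(Mul(Function('s')(11), x), 45) = Mul(Mul(3, 27), 45) = Mul(81, 45) = 3645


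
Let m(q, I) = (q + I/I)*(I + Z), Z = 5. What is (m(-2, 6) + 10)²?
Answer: 1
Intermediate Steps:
m(q, I) = (1 + q)*(5 + I) (m(q, I) = (q + I/I)*(I + 5) = (q + 1)*(5 + I) = (1 + q)*(5 + I))
(m(-2, 6) + 10)² = ((5 + 6 + 5*(-2) + 6*(-2)) + 10)² = ((5 + 6 - 10 - 12) + 10)² = (-11 + 10)² = (-1)² = 1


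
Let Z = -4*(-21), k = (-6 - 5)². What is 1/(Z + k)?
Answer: 1/205 ≈ 0.0048781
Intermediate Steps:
k = 121 (k = (-11)² = 121)
Z = 84
1/(Z + k) = 1/(84 + 121) = 1/205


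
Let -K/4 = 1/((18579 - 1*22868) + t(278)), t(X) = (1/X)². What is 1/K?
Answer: 331471075/309136 ≈ 1072.3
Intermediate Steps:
t(X) = X⁻²
K = 309136/331471075 (K = -4/((18579 - 1*22868) + 278⁻²) = -4/((18579 - 22868) + 1/77284) = -4/(-4289 + 1/77284) = -4/(-331471075/77284) = -4*(-77284/331471075) = 309136/331471075 ≈ 0.00093262)
1/K = 1/(309136/331471075) = 331471075/309136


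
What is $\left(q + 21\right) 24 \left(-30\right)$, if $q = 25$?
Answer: $-33120$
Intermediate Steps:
$\left(q + 21\right) 24 \left(-30\right) = \left(25 + 21\right) 24 \left(-30\right) = 46 \cdot 24 \left(-30\right) = 1104 \left(-30\right) = -33120$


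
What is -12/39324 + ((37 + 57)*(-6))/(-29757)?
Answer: 606157/32504563 ≈ 0.018648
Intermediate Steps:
-12/39324 + ((37 + 57)*(-6))/(-29757) = -12*1/39324 + (94*(-6))*(-1/29757) = -1/3277 - 564*(-1/29757) = -1/3277 + 188/9919 = 606157/32504563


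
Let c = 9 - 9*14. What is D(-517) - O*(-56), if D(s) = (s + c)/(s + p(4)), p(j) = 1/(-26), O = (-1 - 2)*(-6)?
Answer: 13567028/13443 ≈ 1009.2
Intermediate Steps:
O = 18 (O = -3*(-6) = 18)
p(j) = -1/26
c = -117 (c = 9 - 126 = -117)
D(s) = (-117 + s)/(-1/26 + s) (D(s) = (s - 117)/(s - 1/26) = (-117 + s)/(-1/26 + s))
D(-517) - O*(-56) = 26*(-117 - 517)/(-1 + 26*(-517)) - 18*(-56) = 26*(-634)/(-1 - 13442) - 1*(-1008) = 26*(-634)/(-13443) + 1008 = 26*(-1/13443)*(-634) + 1008 = 16484/13443 + 1008 = 13567028/13443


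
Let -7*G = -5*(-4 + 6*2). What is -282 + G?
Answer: -1934/7 ≈ -276.29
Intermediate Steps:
G = 40/7 (G = -(-5)*(-4 + 6*2)/7 = -(-5)*(-4 + 12)/7 = -(-5)*8/7 = -1/7*(-40) = 40/7 ≈ 5.7143)
-282 + G = -282 + 40/7 = -1934/7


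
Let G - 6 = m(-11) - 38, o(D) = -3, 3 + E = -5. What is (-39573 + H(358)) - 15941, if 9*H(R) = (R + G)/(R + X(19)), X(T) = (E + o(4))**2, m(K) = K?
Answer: -26591171/479 ≈ -55514.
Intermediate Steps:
E = -8 (E = -3 - 5 = -8)
X(T) = 121 (X(T) = (-8 - 3)**2 = (-11)**2 = 121)
G = -43 (G = 6 + (-11 - 38) = 6 - 49 = -43)
H(R) = (-43 + R)/(9*(121 + R)) (H(R) = ((R - 43)/(R + 121))/9 = ((-43 + R)/(121 + R))/9 = (-43 + R)/(9*(121 + R)))
(-39573 + H(358)) - 15941 = (-39573 + (-43 + 358)/(9*(121 + 358))) - 15941 = (-39573 + (1/9)*315/479) - 15941 = (-39573 + (1/9)*(1/479)*315) - 15941 = (-39573 + 35/479) - 15941 = -18955432/479 - 15941 = -26591171/479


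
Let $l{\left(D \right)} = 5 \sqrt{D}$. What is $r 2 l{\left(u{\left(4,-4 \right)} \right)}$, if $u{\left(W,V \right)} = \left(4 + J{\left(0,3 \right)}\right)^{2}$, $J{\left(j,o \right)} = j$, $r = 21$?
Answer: $840$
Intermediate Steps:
$u{\left(W,V \right)} = 16$ ($u{\left(W,V \right)} = \left(4 + 0\right)^{2} = 4^{2} = 16$)
$r 2 l{\left(u{\left(4,-4 \right)} \right)} = 21 \cdot 2 \cdot 5 \sqrt{16} = 42 \cdot 5 \cdot 4 = 42 \cdot 20 = 840$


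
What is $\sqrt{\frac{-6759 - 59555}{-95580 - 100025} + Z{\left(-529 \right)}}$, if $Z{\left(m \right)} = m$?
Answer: $\frac{9 i \sqrt{49537655}}{2755} \approx 22.993 i$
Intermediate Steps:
$\sqrt{\frac{-6759 - 59555}{-95580 - 100025} + Z{\left(-529 \right)}} = \sqrt{\frac{-6759 - 59555}{-95580 - 100025} - 529} = \sqrt{- \frac{66314}{-195605} - 529} = \sqrt{\left(-66314\right) \left(- \frac{1}{195605}\right) - 529} = \sqrt{\frac{934}{2755} - 529} = \sqrt{- \frac{1456461}{2755}} = \frac{9 i \sqrt{49537655}}{2755}$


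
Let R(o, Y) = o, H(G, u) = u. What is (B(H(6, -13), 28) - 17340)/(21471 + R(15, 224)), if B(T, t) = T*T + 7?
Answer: -8582/10743 ≈ -0.79885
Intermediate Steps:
B(T, t) = 7 + T² (B(T, t) = T² + 7 = 7 + T²)
(B(H(6, -13), 28) - 17340)/(21471 + R(15, 224)) = ((7 + (-13)²) - 17340)/(21471 + 15) = ((7 + 169) - 17340)/21486 = (176 - 17340)*(1/21486) = -17164*1/21486 = -8582/10743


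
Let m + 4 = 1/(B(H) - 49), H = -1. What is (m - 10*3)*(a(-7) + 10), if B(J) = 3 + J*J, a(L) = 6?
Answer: -24496/45 ≈ -544.36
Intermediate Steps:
B(J) = 3 + J²
m = -181/45 (m = -4 + 1/((3 + (-1)²) - 49) = -4 + 1/((3 + 1) - 49) = -4 + 1/(4 - 49) = -4 + 1/(-45) = -4 - 1/45 = -181/45 ≈ -4.0222)
(m - 10*3)*(a(-7) + 10) = (-181/45 - 10*3)*(6 + 10) = (-181/45 - 30)*16 = -1531/45*16 = -24496/45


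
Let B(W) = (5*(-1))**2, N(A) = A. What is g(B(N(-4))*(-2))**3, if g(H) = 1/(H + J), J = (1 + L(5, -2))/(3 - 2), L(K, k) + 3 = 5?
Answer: -1/103823 ≈ -9.6318e-6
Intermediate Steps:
L(K, k) = 2 (L(K, k) = -3 + 5 = 2)
J = 3 (J = (1 + 2)/(3 - 2) = 3/1 = 3*1 = 3)
B(W) = 25 (B(W) = (-5)**2 = 25)
g(H) = 1/(3 + H) (g(H) = 1/(H + 3) = 1/(3 + H))
g(B(N(-4))*(-2))**3 = (1/(3 + 25*(-2)))**3 = (1/(3 - 50))**3 = (1/(-47))**3 = (-1/47)**3 = -1/103823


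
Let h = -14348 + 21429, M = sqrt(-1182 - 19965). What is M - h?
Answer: -7081 + I*sqrt(21147) ≈ -7081.0 + 145.42*I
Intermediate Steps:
M = I*sqrt(21147) (M = sqrt(-21147) = I*sqrt(21147) ≈ 145.42*I)
h = 7081
M - h = I*sqrt(21147) - 1*7081 = I*sqrt(21147) - 7081 = -7081 + I*sqrt(21147)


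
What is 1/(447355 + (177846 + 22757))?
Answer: 1/647958 ≈ 1.5433e-6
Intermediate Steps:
1/(447355 + (177846 + 22757)) = 1/(447355 + 200603) = 1/647958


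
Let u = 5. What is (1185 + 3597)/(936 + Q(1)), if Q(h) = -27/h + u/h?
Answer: 2391/457 ≈ 5.2319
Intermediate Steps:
Q(h) = -22/h (Q(h) = -27/h + 5/h = -22/h)
(1185 + 3597)/(936 + Q(1)) = (1185 + 3597)/(936 - 22/1) = 4782/(936 - 22*1) = 4782/(936 - 22) = 4782/914 = 4782*(1/914) = 2391/457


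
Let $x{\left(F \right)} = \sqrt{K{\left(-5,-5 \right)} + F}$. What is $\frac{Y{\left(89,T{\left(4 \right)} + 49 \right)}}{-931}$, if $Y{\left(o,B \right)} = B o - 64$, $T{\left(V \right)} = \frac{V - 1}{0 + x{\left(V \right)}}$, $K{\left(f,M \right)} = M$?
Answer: $- \frac{4297}{931} + \frac{267 i}{931} \approx -4.6155 + 0.28679 i$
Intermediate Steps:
$x{\left(F \right)} = \sqrt{-5 + F}$
$T{\left(V \right)} = \frac{-1 + V}{\sqrt{-5 + V}}$ ($T{\left(V \right)} = \frac{V - 1}{0 + \sqrt{-5 + V}} = \frac{-1 + V}{\sqrt{-5 + V}}$)
$Y{\left(o,B \right)} = -64 + B o$
$\frac{Y{\left(89,T{\left(4 \right)} + 49 \right)}}{-931} = \frac{-64 + \left(\frac{-1 + 4}{\sqrt{-5 + 4}} + 49\right) 89}{-931} = \left(-64 + \left(\frac{1}{\sqrt{-1}} \cdot 3 + 49\right) 89\right) \left(- \frac{1}{931}\right) = \left(-64 + \left(- i 3 + 49\right) 89\right) \left(- \frac{1}{931}\right) = \left(-64 + \left(- 3 i + 49\right) 89\right) \left(- \frac{1}{931}\right) = \left(-64 + \left(49 - 3 i\right) 89\right) \left(- \frac{1}{931}\right) = \left(-64 + \left(4361 - 267 i\right)\right) \left(- \frac{1}{931}\right) = \left(4297 - 267 i\right) \left(- \frac{1}{931}\right) = - \frac{4297}{931} + \frac{267 i}{931}$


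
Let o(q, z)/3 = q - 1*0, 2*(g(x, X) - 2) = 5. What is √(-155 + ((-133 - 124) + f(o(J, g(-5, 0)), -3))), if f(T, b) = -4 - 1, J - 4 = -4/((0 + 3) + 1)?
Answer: I*√417 ≈ 20.421*I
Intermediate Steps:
J = 3 (J = 4 - 4/((0 + 3) + 1) = 4 - 4/(3 + 1) = 4 - 4/4 = 4 - 4*¼ = 4 - 1 = 3)
g(x, X) = 9/2 (g(x, X) = 2 + (½)*5 = 2 + 5/2 = 9/2)
o(q, z) = 3*q (o(q, z) = 3*(q - 1*0) = 3*(q + 0) = 3*q)
f(T, b) = -5
√(-155 + ((-133 - 124) + f(o(J, g(-5, 0)), -3))) = √(-155 + ((-133 - 124) - 5)) = √(-155 + (-257 - 5)) = √(-155 - 262) = √(-417) = I*√417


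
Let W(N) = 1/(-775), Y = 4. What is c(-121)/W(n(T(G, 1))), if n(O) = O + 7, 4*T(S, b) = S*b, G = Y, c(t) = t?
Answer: 93775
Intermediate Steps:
G = 4
T(S, b) = S*b/4 (T(S, b) = (S*b)/4 = S*b/4)
n(O) = 7 + O
W(N) = -1/775
c(-121)/W(n(T(G, 1))) = -121/(-1/775) = -121*(-775) = 93775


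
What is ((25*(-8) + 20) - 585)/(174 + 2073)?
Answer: -255/749 ≈ -0.34045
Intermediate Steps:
((25*(-8) + 20) - 585)/(174 + 2073) = ((-200 + 20) - 585)/2247 = (-180 - 585)*(1/2247) = -765*1/2247 = -255/749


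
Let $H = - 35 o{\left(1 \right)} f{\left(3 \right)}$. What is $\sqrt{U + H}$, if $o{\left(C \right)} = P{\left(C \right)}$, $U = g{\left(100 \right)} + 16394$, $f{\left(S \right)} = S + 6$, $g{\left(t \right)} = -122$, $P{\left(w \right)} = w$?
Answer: $9 \sqrt{197} \approx 126.32$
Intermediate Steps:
$f{\left(S \right)} = 6 + S$
$U = 16272$ ($U = -122 + 16394 = 16272$)
$o{\left(C \right)} = C$
$H = -315$ ($H = \left(-35\right) 1 \left(6 + 3\right) = \left(-35\right) 9 = -315$)
$\sqrt{U + H} = \sqrt{16272 - 315} = \sqrt{15957} = 9 \sqrt{197}$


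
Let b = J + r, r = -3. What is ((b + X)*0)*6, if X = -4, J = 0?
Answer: 0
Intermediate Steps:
b = -3 (b = 0 - 3 = -3)
((b + X)*0)*6 = ((-3 - 4)*0)*6 = -7*0*6 = 0*6 = 0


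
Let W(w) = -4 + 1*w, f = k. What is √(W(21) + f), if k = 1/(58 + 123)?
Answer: 9*√6878/181 ≈ 4.1238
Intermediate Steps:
k = 1/181 ≈ 0.0055249
f = 1/181 ≈ 0.0055249
W(w) = -4 + w
√(W(21) + f) = √((-4 + 21) + 1/181) = √(17 + 1/181) = √(3078/181) = 9*√6878/181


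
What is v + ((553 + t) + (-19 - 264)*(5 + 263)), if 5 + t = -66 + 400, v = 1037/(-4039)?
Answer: -302772555/4039 ≈ -74962.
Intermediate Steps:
v = -1037/4039 (v = 1037*(-1/4039) = -1037/4039 ≈ -0.25675)
t = 329 (t = -5 + (-66 + 400) = -5 + 334 = 329)
v + ((553 + t) + (-19 - 264)*(5 + 263)) = -1037/4039 + ((553 + 329) + (-19 - 264)*(5 + 263)) = -1037/4039 + (882 - 283*268) = -1037/4039 + (882 - 75844) = -1037/4039 - 74962 = -302772555/4039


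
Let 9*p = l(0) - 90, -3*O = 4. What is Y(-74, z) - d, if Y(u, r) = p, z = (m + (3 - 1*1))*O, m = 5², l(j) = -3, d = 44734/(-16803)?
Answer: -128897/16803 ≈ -7.6711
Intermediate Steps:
d = -44734/16803 (d = 44734*(-1/16803) = -44734/16803 ≈ -2.6623)
m = 25
O = -4/3 (O = -⅓*4 = -4/3 ≈ -1.3333)
z = -36 (z = (25 + (3 - 1*1))*(-4/3) = (25 + (3 - 1))*(-4/3) = (25 + 2)*(-4/3) = 27*(-4/3) = -36)
p = -31/3 (p = (-3 - 90)/9 = (⅑)*(-93) = -31/3 ≈ -10.333)
Y(u, r) = -31/3
Y(-74, z) - d = -31/3 - 1*(-44734/16803) = -31/3 + 44734/16803 = -128897/16803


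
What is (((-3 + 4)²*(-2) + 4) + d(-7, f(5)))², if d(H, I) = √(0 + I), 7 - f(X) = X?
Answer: (2 + √2)² ≈ 11.657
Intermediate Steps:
f(X) = 7 - X
d(H, I) = √I
(((-3 + 4)²*(-2) + 4) + d(-7, f(5)))² = (((-3 + 4)²*(-2) + 4) + √(7 - 1*5))² = ((1²*(-2) + 4) + √(7 - 5))² = ((1*(-2) + 4) + √2)² = ((-2 + 4) + √2)² = (2 + √2)²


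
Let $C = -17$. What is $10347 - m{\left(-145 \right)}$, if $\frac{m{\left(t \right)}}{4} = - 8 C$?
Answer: $9803$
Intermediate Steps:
$m{\left(t \right)} = 544$ ($m{\left(t \right)} = 4 \left(\left(-8\right) \left(-17\right)\right) = 4 \cdot 136 = 544$)
$10347 - m{\left(-145 \right)} = 10347 - 544 = 9803$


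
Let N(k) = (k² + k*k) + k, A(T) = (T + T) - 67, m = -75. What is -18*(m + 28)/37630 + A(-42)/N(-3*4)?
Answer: -2724317/5192940 ≈ -0.52462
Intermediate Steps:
A(T) = -67 + 2*T (A(T) = 2*T - 67 = -67 + 2*T)
N(k) = k + 2*k² (N(k) = (k² + k²) + k = 2*k² + k = k + 2*k²)
-18*(m + 28)/37630 + A(-42)/N(-3*4) = -18*(-75 + 28)/37630 + (-67 + 2*(-42))/(((-3*4)*(1 + 2*(-3*4)))) = -18*(-47)*(1/37630) + (-67 - 84)/((-12*(1 + 2*(-12)))) = 846*(1/37630) - 151*(-1/(12*(1 - 24))) = 423/18815 - 151/((-12*(-23))) = 423/18815 - 151/276 = -2724317/5192940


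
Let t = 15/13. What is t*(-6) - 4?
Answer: -142/13 ≈ -10.923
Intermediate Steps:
t = 15/13 (t = 15*(1/13) = 15/13 ≈ 1.1538)
t*(-6) - 4 = (15/13)*(-6) - 4 = -90/13 - 4 = -142/13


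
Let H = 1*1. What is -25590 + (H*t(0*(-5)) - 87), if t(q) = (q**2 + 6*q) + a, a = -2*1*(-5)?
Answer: -25667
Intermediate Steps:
a = 10 (a = -2*(-5) = 10)
t(q) = 10 + q**2 + 6*q (t(q) = (q**2 + 6*q) + 10 = 10 + q**2 + 6*q)
H = 1
-25590 + (H*t(0*(-5)) - 87) = -25590 + (1*(10 + (0*(-5))**2 + 6*(0*(-5))) - 87) = -25590 + (1*(10 + 0**2 + 6*0) - 87) = -25590 + (1*(10 + 0 + 0) - 87) = -25590 + (1*10 - 87) = -25590 + (10 - 87) = -25590 - 77 = -25667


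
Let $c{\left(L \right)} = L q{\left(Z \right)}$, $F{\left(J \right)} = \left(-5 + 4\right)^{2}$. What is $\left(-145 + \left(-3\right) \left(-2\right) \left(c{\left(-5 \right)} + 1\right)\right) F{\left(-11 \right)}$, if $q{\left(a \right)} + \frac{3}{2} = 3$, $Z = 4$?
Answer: $-184$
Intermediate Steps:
$q{\left(a \right)} = \frac{3}{2}$ ($q{\left(a \right)} = - \frac{3}{2} + 3 = \frac{3}{2}$)
$F{\left(J \right)} = 1$ ($F{\left(J \right)} = \left(-1\right)^{2} = 1$)
$c{\left(L \right)} = \frac{3 L}{2}$ ($c{\left(L \right)} = L \frac{3}{2} = \frac{3 L}{2}$)
$\left(-145 + \left(-3\right) \left(-2\right) \left(c{\left(-5 \right)} + 1\right)\right) F{\left(-11 \right)} = \left(-145 + \left(-3\right) \left(-2\right) \left(\frac{3}{2} \left(-5\right) + 1\right)\right) 1 = \left(-145 + 6 \left(- \frac{15}{2} + 1\right)\right) 1 = \left(-145 + 6 \left(- \frac{13}{2}\right)\right) 1 = \left(-145 - 39\right) 1 = \left(-184\right) 1 = -184$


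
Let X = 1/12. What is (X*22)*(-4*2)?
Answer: -44/3 ≈ -14.667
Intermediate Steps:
X = 1/12 ≈ 0.083333
(X*22)*(-4*2) = ((1/12)*22)*(-4*2) = (11/6)*(-8) = -44/3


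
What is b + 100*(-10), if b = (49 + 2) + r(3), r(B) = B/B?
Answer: -948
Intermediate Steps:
r(B) = 1
b = 52 (b = (49 + 2) + 1 = 51 + 1 = 52)
b + 100*(-10) = 52 + 100*(-10) = 52 - 1000 = -948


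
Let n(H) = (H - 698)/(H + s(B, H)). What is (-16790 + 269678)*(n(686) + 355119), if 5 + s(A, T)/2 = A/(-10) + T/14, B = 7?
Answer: 346917988801656/3863 ≈ 8.9805e+10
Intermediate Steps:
s(A, T) = -10 - A/5 + T/7 (s(A, T) = -10 + 2*(A/(-10) + T/14) = -10 + 2*(A*(-⅒) + T*(1/14)) = -10 + 2*(-A/10 + T/14) = -10 + (-A/5 + T/7) = -10 - A/5 + T/7)
n(H) = (-698 + H)/(-57/5 + 8*H/7) (n(H) = (H - 698)/(H + (-10 - ⅕*7 + H/7)) = (-698 + H)/(H + (-10 - 7/5 + H/7)) = (-698 + H)/(H + (-57/5 + H/7)) = (-698 + H)/(-57/5 + 8*H/7))
(-16790 + 269678)*(n(686) + 355119) = (-16790 + 269678)*(35*(-698 + 686)/(-399 + 40*686) + 355119) = 252888*(35*(-12)/(-399 + 27440) + 355119) = 252888*(35*(-12)/27041 + 355119) = 252888*(35*(1/27041)*(-12) + 355119) = 252888*(-60/3863 + 355119) = 252888*(1371824637/3863) = 346917988801656/3863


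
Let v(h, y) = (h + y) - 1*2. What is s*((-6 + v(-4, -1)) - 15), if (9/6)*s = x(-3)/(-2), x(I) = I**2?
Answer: 84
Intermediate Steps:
s = -3 (s = 2*((-3)**2/(-2))/3 = 2*(9*(-1/2))/3 = (2/3)*(-9/2) = -3)
v(h, y) = -2 + h + y (v(h, y) = (h + y) - 2 = -2 + h + y)
s*((-6 + v(-4, -1)) - 15) = -3*((-6 + (-2 - 4 - 1)) - 15) = -3*((-6 - 7) - 15) = -3*(-13 - 15) = -3*(-28) = 84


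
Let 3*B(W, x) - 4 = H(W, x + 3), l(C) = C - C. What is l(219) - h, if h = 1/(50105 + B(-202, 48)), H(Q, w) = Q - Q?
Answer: -3/150319 ≈ -1.9958e-5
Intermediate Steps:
l(C) = 0
H(Q, w) = 0
B(W, x) = 4/3 (B(W, x) = 4/3 + (1/3)*0 = 4/3 + 0 = 4/3)
h = 3/150319 (h = 1/(50105 + 4/3) = 1/(150319/3) = 3/150319 ≈ 1.9958e-5)
l(219) - h = 0 - 1*3/150319 = 0 - 3/150319 = -3/150319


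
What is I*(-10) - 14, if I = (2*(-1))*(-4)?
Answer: -94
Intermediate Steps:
I = 8 (I = -2*(-4) = 8)
I*(-10) - 14 = 8*(-10) - 14 = -80 - 14 = -94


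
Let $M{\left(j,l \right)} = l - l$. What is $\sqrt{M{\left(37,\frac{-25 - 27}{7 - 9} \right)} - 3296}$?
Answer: $4 i \sqrt{206} \approx 57.411 i$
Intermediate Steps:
$M{\left(j,l \right)} = 0$
$\sqrt{M{\left(37,\frac{-25 - 27}{7 - 9} \right)} - 3296} = \sqrt{0 - 3296} = \sqrt{-3296} = 4 i \sqrt{206}$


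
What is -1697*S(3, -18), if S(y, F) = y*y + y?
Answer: -20364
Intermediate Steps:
S(y, F) = y + y**2 (S(y, F) = y**2 + y = y + y**2)
-1697*S(3, -18) = -5091*(1 + 3) = -5091*4 = -1697*12 = -20364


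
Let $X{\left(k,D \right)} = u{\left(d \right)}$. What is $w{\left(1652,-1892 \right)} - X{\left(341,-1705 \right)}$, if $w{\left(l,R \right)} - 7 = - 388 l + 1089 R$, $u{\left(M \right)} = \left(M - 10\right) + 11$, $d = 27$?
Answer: $-2701385$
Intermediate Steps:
$u{\left(M \right)} = 1 + M$ ($u{\left(M \right)} = \left(-10 + M\right) + 11 = 1 + M$)
$X{\left(k,D \right)} = 28$ ($X{\left(k,D \right)} = 1 + 27 = 28$)
$w{\left(l,R \right)} = 7 - 388 l + 1089 R$ ($w{\left(l,R \right)} = 7 + \left(- 388 l + 1089 R\right) = 7 - 388 l + 1089 R$)
$w{\left(1652,-1892 \right)} - X{\left(341,-1705 \right)} = \left(7 - 640976 + 1089 \left(-1892\right)\right) - 28 = \left(7 - 640976 - 2060388\right) - 28 = -2701357 - 28 = -2701385$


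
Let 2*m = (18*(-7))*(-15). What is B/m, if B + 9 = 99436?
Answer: 99427/945 ≈ 105.21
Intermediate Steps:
B = 99427 (B = -9 + 99436 = 99427)
m = 945 (m = ((18*(-7))*(-15))/2 = (-126*(-15))/2 = (½)*1890 = 945)
B/m = 99427/945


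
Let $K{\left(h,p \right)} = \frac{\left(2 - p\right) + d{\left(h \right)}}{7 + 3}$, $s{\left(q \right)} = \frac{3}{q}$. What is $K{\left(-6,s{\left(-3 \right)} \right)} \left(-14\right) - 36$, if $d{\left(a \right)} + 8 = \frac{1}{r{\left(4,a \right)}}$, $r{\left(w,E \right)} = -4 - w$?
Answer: $- \frac{1153}{40} \approx -28.825$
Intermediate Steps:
$d{\left(a \right)} = - \frac{65}{8}$ ($d{\left(a \right)} = -8 + \frac{1}{-4 - 4} = -8 + \frac{1}{-8} = -8 - \frac{1}{8} = - \frac{65}{8}$)
$K{\left(h,p \right)} = - \frac{49}{80} - \frac{p}{10}$ ($K{\left(h,p \right)} = \frac{\left(2 - p\right) - \frac{65}{8}}{7 + 3} = \frac{- \frac{49}{8} - p}{10} = \left(- \frac{49}{8} - p\right) \frac{1}{10} = - \frac{49}{80} - \frac{p}{10}$)
$K{\left(-6,s{\left(-3 \right)} \right)} \left(-14\right) - 36 = \left(- \frac{49}{80} - \frac{3 \frac{1}{-3}}{10}\right) \left(-14\right) - 36 = \left(- \frac{49}{80} - \frac{3 \left(- \frac{1}{3}\right)}{10}\right) \left(-14\right) - 36 = \left(- \frac{49}{80} - - \frac{1}{10}\right) \left(-14\right) - 36 = \left(- \frac{49}{80} + \frac{1}{10}\right) \left(-14\right) - 36 = \left(- \frac{41}{80}\right) \left(-14\right) - 36 = \frac{287}{40} - 36 = - \frac{1153}{40}$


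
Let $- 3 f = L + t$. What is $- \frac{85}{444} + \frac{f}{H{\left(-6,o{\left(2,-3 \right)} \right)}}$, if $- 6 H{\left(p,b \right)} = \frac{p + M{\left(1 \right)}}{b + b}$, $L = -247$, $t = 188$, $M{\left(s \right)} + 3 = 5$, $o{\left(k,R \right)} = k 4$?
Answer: $\frac{209483}{444} \approx 471.81$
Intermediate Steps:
$o{\left(k,R \right)} = 4 k$
$M{\left(s \right)} = 2$ ($M{\left(s \right)} = -3 + 5 = 2$)
$H{\left(p,b \right)} = - \frac{2 + p}{12 b}$ ($H{\left(p,b \right)} = - \frac{\left(p + 2\right) \frac{1}{b + b}}{6} = - \frac{\left(2 + p\right) \frac{1}{2 b}}{6} = - \frac{\frac{1}{2} \frac{1}{b} \left(2 + p\right)}{6} = - \frac{2 + p}{12 b}$)
$f = \frac{59}{3}$ ($f = - \frac{-247 + 188}{3} = \left(- \frac{1}{3}\right) \left(-59\right) = \frac{59}{3} \approx 19.667$)
$- \frac{85}{444} + \frac{f}{H{\left(-6,o{\left(2,-3 \right)} \right)}} = - \frac{85}{444} + \frac{59}{3 \frac{-2 - -6}{12 \cdot 4 \cdot 2}} = \left(-85\right) \frac{1}{444} + \frac{59}{3 \frac{-2 + 6}{12 \cdot 8}} = - \frac{85}{444} + \frac{59}{3 \cdot \frac{1}{12} \cdot \frac{1}{8} \cdot 4} = - \frac{85}{444} + \frac{59 \frac{1}{\frac{1}{24}}}{3} = - \frac{85}{444} + \frac{59}{3} \cdot 24 = - \frac{85}{444} + 472 = \frac{209483}{444}$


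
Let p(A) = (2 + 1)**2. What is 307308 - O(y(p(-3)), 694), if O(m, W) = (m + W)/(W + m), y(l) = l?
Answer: 307307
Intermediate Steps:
p(A) = 9 (p(A) = 3**2 = 9)
O(m, W) = 1 (O(m, W) = (W + m)/(W + m) = 1)
307308 - O(y(p(-3)), 694) = 307308 - 1*1 = 307308 - 1 = 307307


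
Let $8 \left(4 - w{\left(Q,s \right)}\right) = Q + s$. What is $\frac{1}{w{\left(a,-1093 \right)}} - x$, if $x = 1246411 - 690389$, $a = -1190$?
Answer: $- \frac{1287190922}{2315} \approx -5.5602 \cdot 10^{5}$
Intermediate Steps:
$w{\left(Q,s \right)} = 4 - \frac{Q}{8} - \frac{s}{8}$ ($w{\left(Q,s \right)} = 4 - \frac{Q + s}{8} = 4 - \left(\frac{Q}{8} + \frac{s}{8}\right) = 4 - \frac{Q}{8} - \frac{s}{8}$)
$x = 556022$
$\frac{1}{w{\left(a,-1093 \right)}} - x = \frac{1}{4 - - \frac{595}{4} - - \frac{1093}{8}} - 556022 = \frac{1}{4 + \frac{595}{4} + \frac{1093}{8}} - 556022 = \frac{1}{\frac{2315}{8}} - 556022 = \frac{8}{2315} - 556022 = - \frac{1287190922}{2315}$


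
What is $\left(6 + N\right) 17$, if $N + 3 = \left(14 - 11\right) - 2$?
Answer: $68$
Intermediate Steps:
$N = -2$ ($N = -3 + \left(\left(14 - 11\right) - 2\right) = -3 + \left(3 - 2\right) = -3 + 1 = -2$)
$\left(6 + N\right) 17 = \left(6 - 2\right) 17 = 4 \cdot 17 = 68$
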